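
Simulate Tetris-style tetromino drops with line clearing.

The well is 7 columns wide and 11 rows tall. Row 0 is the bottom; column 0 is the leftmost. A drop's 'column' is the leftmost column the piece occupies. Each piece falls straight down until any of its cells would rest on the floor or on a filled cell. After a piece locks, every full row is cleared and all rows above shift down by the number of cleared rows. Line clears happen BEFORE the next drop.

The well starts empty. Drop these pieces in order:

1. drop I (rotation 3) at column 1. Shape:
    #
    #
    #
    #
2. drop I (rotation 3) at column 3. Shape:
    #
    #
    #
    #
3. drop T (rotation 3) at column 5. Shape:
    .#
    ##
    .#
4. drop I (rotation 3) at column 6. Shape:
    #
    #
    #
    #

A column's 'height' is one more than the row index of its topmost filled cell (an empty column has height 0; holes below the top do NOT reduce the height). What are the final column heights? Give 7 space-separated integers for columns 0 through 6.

Answer: 0 4 0 4 0 2 7

Derivation:
Drop 1: I rot3 at col 1 lands with bottom-row=0; cleared 0 line(s) (total 0); column heights now [0 4 0 0 0 0 0], max=4
Drop 2: I rot3 at col 3 lands with bottom-row=0; cleared 0 line(s) (total 0); column heights now [0 4 0 4 0 0 0], max=4
Drop 3: T rot3 at col 5 lands with bottom-row=0; cleared 0 line(s) (total 0); column heights now [0 4 0 4 0 2 3], max=4
Drop 4: I rot3 at col 6 lands with bottom-row=3; cleared 0 line(s) (total 0); column heights now [0 4 0 4 0 2 7], max=7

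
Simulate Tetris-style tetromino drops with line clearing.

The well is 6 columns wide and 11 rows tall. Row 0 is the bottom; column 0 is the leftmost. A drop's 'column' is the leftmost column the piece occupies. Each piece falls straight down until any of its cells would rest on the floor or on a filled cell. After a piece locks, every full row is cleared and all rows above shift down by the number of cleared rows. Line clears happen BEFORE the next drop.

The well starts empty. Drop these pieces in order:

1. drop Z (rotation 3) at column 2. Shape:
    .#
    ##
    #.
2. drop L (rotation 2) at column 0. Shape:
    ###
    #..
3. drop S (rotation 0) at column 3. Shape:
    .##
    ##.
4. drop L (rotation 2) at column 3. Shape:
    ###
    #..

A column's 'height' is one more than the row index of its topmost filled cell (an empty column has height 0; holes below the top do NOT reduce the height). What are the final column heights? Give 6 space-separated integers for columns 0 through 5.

Drop 1: Z rot3 at col 2 lands with bottom-row=0; cleared 0 line(s) (total 0); column heights now [0 0 2 3 0 0], max=3
Drop 2: L rot2 at col 0 lands with bottom-row=1; cleared 0 line(s) (total 0); column heights now [3 3 3 3 0 0], max=3
Drop 3: S rot0 at col 3 lands with bottom-row=3; cleared 0 line(s) (total 0); column heights now [3 3 3 4 5 5], max=5
Drop 4: L rot2 at col 3 lands with bottom-row=4; cleared 0 line(s) (total 0); column heights now [3 3 3 6 6 6], max=6

Answer: 3 3 3 6 6 6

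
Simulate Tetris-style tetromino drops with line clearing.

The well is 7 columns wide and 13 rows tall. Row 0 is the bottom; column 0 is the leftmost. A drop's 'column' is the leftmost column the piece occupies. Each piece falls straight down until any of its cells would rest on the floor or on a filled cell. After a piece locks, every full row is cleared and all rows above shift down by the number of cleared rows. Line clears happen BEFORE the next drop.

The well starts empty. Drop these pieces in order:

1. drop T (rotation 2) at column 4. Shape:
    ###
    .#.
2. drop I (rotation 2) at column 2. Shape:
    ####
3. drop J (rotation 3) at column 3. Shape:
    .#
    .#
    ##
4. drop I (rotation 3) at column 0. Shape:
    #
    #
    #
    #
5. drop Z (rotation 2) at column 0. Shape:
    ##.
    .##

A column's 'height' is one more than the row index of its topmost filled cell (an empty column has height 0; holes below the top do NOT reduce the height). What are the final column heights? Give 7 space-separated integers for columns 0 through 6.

Answer: 5 5 4 4 6 3 2

Derivation:
Drop 1: T rot2 at col 4 lands with bottom-row=0; cleared 0 line(s) (total 0); column heights now [0 0 0 0 2 2 2], max=2
Drop 2: I rot2 at col 2 lands with bottom-row=2; cleared 0 line(s) (total 0); column heights now [0 0 3 3 3 3 2], max=3
Drop 3: J rot3 at col 3 lands with bottom-row=3; cleared 0 line(s) (total 0); column heights now [0 0 3 4 6 3 2], max=6
Drop 4: I rot3 at col 0 lands with bottom-row=0; cleared 0 line(s) (total 0); column heights now [4 0 3 4 6 3 2], max=6
Drop 5: Z rot2 at col 0 lands with bottom-row=3; cleared 0 line(s) (total 0); column heights now [5 5 4 4 6 3 2], max=6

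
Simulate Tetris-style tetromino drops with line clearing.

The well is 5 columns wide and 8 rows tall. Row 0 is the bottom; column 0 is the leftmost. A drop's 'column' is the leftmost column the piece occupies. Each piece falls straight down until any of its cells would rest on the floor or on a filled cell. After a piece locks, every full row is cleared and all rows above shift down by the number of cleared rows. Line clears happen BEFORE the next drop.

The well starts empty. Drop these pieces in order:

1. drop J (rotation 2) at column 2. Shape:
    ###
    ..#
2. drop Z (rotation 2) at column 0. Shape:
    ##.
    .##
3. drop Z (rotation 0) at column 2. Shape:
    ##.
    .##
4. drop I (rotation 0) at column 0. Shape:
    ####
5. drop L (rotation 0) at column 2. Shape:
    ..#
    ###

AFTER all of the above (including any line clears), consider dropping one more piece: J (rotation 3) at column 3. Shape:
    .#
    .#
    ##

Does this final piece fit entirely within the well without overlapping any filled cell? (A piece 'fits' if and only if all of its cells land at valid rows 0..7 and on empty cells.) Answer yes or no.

Drop 1: J rot2 at col 2 lands with bottom-row=0; cleared 0 line(s) (total 0); column heights now [0 0 2 2 2], max=2
Drop 2: Z rot2 at col 0 lands with bottom-row=2; cleared 0 line(s) (total 0); column heights now [4 4 3 2 2], max=4
Drop 3: Z rot0 at col 2 lands with bottom-row=2; cleared 0 line(s) (total 0); column heights now [4 4 4 4 3], max=4
Drop 4: I rot0 at col 0 lands with bottom-row=4; cleared 0 line(s) (total 0); column heights now [5 5 5 5 3], max=5
Drop 5: L rot0 at col 2 lands with bottom-row=5; cleared 0 line(s) (total 0); column heights now [5 5 6 6 7], max=7
Test piece J rot3 at col 3 (width 2): heights before test = [5 5 6 6 7]; fits = False

Answer: no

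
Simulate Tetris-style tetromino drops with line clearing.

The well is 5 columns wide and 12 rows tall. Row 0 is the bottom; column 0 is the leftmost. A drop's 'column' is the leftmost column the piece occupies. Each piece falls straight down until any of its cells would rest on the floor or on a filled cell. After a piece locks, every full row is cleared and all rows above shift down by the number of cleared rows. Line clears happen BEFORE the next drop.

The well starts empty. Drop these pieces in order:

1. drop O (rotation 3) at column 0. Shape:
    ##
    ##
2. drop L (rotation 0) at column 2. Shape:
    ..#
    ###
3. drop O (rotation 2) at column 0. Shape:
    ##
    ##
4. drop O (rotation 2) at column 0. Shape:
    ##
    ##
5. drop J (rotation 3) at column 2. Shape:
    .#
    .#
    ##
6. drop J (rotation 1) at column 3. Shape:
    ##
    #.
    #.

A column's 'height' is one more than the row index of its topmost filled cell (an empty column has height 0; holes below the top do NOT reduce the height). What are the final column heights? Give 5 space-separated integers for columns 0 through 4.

Drop 1: O rot3 at col 0 lands with bottom-row=0; cleared 0 line(s) (total 0); column heights now [2 2 0 0 0], max=2
Drop 2: L rot0 at col 2 lands with bottom-row=0; cleared 1 line(s) (total 1); column heights now [1 1 0 0 1], max=1
Drop 3: O rot2 at col 0 lands with bottom-row=1; cleared 0 line(s) (total 1); column heights now [3 3 0 0 1], max=3
Drop 4: O rot2 at col 0 lands with bottom-row=3; cleared 0 line(s) (total 1); column heights now [5 5 0 0 1], max=5
Drop 5: J rot3 at col 2 lands with bottom-row=0; cleared 1 line(s) (total 2); column heights now [4 4 0 2 0], max=4
Drop 6: J rot1 at col 3 lands with bottom-row=2; cleared 0 line(s) (total 2); column heights now [4 4 0 5 5], max=5

Answer: 4 4 0 5 5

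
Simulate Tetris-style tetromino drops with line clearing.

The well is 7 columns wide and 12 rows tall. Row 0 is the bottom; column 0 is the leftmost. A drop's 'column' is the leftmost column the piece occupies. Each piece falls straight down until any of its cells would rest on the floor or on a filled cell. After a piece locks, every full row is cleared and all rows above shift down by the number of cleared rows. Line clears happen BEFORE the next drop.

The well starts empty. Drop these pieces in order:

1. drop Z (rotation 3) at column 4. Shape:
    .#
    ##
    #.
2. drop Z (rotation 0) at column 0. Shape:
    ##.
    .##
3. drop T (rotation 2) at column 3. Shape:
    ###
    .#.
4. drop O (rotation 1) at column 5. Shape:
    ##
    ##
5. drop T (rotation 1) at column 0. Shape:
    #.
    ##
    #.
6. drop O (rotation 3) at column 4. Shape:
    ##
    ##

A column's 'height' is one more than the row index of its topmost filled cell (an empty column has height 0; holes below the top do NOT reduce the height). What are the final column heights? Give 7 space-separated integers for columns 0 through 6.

Drop 1: Z rot3 at col 4 lands with bottom-row=0; cleared 0 line(s) (total 0); column heights now [0 0 0 0 2 3 0], max=3
Drop 2: Z rot0 at col 0 lands with bottom-row=0; cleared 0 line(s) (total 0); column heights now [2 2 1 0 2 3 0], max=3
Drop 3: T rot2 at col 3 lands with bottom-row=2; cleared 0 line(s) (total 0); column heights now [2 2 1 4 4 4 0], max=4
Drop 4: O rot1 at col 5 lands with bottom-row=4; cleared 0 line(s) (total 0); column heights now [2 2 1 4 4 6 6], max=6
Drop 5: T rot1 at col 0 lands with bottom-row=2; cleared 0 line(s) (total 0); column heights now [5 4 1 4 4 6 6], max=6
Drop 6: O rot3 at col 4 lands with bottom-row=6; cleared 0 line(s) (total 0); column heights now [5 4 1 4 8 8 6], max=8

Answer: 5 4 1 4 8 8 6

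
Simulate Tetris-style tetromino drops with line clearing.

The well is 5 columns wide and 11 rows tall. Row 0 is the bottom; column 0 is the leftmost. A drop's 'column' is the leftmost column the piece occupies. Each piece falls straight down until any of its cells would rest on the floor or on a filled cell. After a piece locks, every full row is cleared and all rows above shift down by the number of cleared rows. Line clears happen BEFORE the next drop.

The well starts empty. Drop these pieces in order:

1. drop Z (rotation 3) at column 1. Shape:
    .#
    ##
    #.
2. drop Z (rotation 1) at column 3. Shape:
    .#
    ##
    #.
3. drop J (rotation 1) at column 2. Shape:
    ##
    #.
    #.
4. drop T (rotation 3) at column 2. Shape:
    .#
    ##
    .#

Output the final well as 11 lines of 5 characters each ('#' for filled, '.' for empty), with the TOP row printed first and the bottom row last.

Drop 1: Z rot3 at col 1 lands with bottom-row=0; cleared 0 line(s) (total 0); column heights now [0 2 3 0 0], max=3
Drop 2: Z rot1 at col 3 lands with bottom-row=0; cleared 0 line(s) (total 0); column heights now [0 2 3 2 3], max=3
Drop 3: J rot1 at col 2 lands with bottom-row=3; cleared 0 line(s) (total 0); column heights now [0 2 6 6 3], max=6
Drop 4: T rot3 at col 2 lands with bottom-row=6; cleared 0 line(s) (total 0); column heights now [0 2 8 9 3], max=9

Answer: .....
.....
...#.
..##.
...#.
..##.
..#..
..#..
..#.#
.####
.#.#.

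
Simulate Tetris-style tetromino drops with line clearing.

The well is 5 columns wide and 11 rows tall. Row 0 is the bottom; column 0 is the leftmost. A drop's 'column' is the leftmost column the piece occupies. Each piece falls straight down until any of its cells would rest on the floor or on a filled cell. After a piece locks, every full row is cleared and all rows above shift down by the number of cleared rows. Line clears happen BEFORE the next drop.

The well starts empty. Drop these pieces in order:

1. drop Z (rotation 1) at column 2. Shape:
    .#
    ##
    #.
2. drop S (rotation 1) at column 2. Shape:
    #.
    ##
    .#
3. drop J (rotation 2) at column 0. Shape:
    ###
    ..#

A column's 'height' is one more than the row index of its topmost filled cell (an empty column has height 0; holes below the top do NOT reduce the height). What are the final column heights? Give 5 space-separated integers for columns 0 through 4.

Answer: 8 8 8 5 0

Derivation:
Drop 1: Z rot1 at col 2 lands with bottom-row=0; cleared 0 line(s) (total 0); column heights now [0 0 2 3 0], max=3
Drop 2: S rot1 at col 2 lands with bottom-row=3; cleared 0 line(s) (total 0); column heights now [0 0 6 5 0], max=6
Drop 3: J rot2 at col 0 lands with bottom-row=6; cleared 0 line(s) (total 0); column heights now [8 8 8 5 0], max=8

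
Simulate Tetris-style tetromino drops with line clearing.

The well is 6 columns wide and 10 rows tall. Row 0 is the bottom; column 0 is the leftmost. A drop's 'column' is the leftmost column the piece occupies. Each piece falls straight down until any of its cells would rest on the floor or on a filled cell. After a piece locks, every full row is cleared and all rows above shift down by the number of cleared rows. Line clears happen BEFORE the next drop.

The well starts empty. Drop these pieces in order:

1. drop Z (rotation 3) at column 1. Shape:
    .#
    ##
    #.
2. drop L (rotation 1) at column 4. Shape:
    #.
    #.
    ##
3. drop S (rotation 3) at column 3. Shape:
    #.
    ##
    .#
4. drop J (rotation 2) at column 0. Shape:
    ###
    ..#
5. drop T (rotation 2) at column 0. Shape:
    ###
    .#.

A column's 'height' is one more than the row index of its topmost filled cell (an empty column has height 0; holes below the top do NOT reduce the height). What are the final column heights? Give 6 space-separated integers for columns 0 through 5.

Drop 1: Z rot3 at col 1 lands with bottom-row=0; cleared 0 line(s) (total 0); column heights now [0 2 3 0 0 0], max=3
Drop 2: L rot1 at col 4 lands with bottom-row=0; cleared 0 line(s) (total 0); column heights now [0 2 3 0 3 1], max=3
Drop 3: S rot3 at col 3 lands with bottom-row=3; cleared 0 line(s) (total 0); column heights now [0 2 3 6 5 1], max=6
Drop 4: J rot2 at col 0 lands with bottom-row=3; cleared 0 line(s) (total 0); column heights now [5 5 5 6 5 1], max=6
Drop 5: T rot2 at col 0 lands with bottom-row=5; cleared 0 line(s) (total 0); column heights now [7 7 7 6 5 1], max=7

Answer: 7 7 7 6 5 1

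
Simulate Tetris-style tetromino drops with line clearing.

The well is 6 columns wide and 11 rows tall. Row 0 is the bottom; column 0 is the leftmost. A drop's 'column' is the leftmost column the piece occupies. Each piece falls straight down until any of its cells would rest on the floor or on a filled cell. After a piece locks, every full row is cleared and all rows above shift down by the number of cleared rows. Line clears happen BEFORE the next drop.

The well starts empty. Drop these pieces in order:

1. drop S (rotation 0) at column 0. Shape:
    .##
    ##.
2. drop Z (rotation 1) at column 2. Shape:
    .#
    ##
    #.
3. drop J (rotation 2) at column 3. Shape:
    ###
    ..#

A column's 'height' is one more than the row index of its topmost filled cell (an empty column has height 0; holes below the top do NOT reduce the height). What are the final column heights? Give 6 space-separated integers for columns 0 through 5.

Answer: 1 2 4 6 6 6

Derivation:
Drop 1: S rot0 at col 0 lands with bottom-row=0; cleared 0 line(s) (total 0); column heights now [1 2 2 0 0 0], max=2
Drop 2: Z rot1 at col 2 lands with bottom-row=2; cleared 0 line(s) (total 0); column heights now [1 2 4 5 0 0], max=5
Drop 3: J rot2 at col 3 lands with bottom-row=4; cleared 0 line(s) (total 0); column heights now [1 2 4 6 6 6], max=6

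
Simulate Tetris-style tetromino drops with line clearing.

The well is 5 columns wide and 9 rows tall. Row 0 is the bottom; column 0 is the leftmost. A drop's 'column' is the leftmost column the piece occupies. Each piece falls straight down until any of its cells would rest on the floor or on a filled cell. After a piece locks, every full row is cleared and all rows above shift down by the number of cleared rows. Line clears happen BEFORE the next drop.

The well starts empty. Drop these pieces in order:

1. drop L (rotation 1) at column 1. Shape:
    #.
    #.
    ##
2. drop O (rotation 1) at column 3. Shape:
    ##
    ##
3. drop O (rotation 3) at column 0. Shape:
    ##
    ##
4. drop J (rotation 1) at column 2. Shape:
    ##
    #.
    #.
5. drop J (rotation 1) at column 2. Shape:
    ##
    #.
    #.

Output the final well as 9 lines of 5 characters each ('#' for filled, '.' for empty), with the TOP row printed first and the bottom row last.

Answer: .....
.....
..##.
..#..
###..
####.
.##..
.####
.####

Derivation:
Drop 1: L rot1 at col 1 lands with bottom-row=0; cleared 0 line(s) (total 0); column heights now [0 3 1 0 0], max=3
Drop 2: O rot1 at col 3 lands with bottom-row=0; cleared 0 line(s) (total 0); column heights now [0 3 1 2 2], max=3
Drop 3: O rot3 at col 0 lands with bottom-row=3; cleared 0 line(s) (total 0); column heights now [5 5 1 2 2], max=5
Drop 4: J rot1 at col 2 lands with bottom-row=1; cleared 0 line(s) (total 0); column heights now [5 5 4 4 2], max=5
Drop 5: J rot1 at col 2 lands with bottom-row=4; cleared 0 line(s) (total 0); column heights now [5 5 7 7 2], max=7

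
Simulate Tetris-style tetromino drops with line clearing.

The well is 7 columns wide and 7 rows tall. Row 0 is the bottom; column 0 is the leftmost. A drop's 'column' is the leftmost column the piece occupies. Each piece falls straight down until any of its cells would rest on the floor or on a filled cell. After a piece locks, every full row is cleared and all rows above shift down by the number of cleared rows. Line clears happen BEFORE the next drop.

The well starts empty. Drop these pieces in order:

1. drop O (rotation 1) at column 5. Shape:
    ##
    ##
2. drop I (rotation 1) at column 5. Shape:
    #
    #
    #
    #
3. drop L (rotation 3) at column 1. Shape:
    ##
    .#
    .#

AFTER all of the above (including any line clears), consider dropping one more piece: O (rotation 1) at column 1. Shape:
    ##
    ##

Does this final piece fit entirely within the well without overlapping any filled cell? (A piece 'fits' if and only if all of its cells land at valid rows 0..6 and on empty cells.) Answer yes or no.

Answer: yes

Derivation:
Drop 1: O rot1 at col 5 lands with bottom-row=0; cleared 0 line(s) (total 0); column heights now [0 0 0 0 0 2 2], max=2
Drop 2: I rot1 at col 5 lands with bottom-row=2; cleared 0 line(s) (total 0); column heights now [0 0 0 0 0 6 2], max=6
Drop 3: L rot3 at col 1 lands with bottom-row=0; cleared 0 line(s) (total 0); column heights now [0 3 3 0 0 6 2], max=6
Test piece O rot1 at col 1 (width 2): heights before test = [0 3 3 0 0 6 2]; fits = True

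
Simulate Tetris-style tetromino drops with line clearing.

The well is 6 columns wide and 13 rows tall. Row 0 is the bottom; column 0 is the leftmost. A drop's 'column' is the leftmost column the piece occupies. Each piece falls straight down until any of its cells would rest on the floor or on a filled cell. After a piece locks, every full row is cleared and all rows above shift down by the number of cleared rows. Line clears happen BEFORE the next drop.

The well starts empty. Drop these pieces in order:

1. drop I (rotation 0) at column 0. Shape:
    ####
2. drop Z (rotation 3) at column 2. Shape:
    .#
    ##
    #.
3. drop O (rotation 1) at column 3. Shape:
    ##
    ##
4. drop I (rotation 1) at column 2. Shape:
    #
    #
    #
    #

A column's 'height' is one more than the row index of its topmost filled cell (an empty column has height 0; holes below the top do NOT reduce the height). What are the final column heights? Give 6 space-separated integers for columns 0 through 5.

Answer: 1 1 7 6 6 0

Derivation:
Drop 1: I rot0 at col 0 lands with bottom-row=0; cleared 0 line(s) (total 0); column heights now [1 1 1 1 0 0], max=1
Drop 2: Z rot3 at col 2 lands with bottom-row=1; cleared 0 line(s) (total 0); column heights now [1 1 3 4 0 0], max=4
Drop 3: O rot1 at col 3 lands with bottom-row=4; cleared 0 line(s) (total 0); column heights now [1 1 3 6 6 0], max=6
Drop 4: I rot1 at col 2 lands with bottom-row=3; cleared 0 line(s) (total 0); column heights now [1 1 7 6 6 0], max=7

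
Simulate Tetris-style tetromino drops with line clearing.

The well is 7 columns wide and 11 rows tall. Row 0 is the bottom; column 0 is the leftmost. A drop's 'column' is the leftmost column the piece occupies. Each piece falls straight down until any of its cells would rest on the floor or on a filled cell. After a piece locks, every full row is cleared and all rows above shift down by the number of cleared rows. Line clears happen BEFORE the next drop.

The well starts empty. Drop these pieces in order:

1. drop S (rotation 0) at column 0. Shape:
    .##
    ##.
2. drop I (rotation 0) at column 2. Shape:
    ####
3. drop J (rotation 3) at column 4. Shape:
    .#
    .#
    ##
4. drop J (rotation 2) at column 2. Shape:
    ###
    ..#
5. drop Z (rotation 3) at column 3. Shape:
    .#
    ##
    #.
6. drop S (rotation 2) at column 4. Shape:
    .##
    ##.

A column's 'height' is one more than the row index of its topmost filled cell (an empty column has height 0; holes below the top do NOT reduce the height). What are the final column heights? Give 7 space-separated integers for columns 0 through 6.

Drop 1: S rot0 at col 0 lands with bottom-row=0; cleared 0 line(s) (total 0); column heights now [1 2 2 0 0 0 0], max=2
Drop 2: I rot0 at col 2 lands with bottom-row=2; cleared 0 line(s) (total 0); column heights now [1 2 3 3 3 3 0], max=3
Drop 3: J rot3 at col 4 lands with bottom-row=3; cleared 0 line(s) (total 0); column heights now [1 2 3 3 4 6 0], max=6
Drop 4: J rot2 at col 2 lands with bottom-row=4; cleared 0 line(s) (total 0); column heights now [1 2 6 6 6 6 0], max=6
Drop 5: Z rot3 at col 3 lands with bottom-row=6; cleared 0 line(s) (total 0); column heights now [1 2 6 8 9 6 0], max=9
Drop 6: S rot2 at col 4 lands with bottom-row=9; cleared 0 line(s) (total 0); column heights now [1 2 6 8 10 11 11], max=11

Answer: 1 2 6 8 10 11 11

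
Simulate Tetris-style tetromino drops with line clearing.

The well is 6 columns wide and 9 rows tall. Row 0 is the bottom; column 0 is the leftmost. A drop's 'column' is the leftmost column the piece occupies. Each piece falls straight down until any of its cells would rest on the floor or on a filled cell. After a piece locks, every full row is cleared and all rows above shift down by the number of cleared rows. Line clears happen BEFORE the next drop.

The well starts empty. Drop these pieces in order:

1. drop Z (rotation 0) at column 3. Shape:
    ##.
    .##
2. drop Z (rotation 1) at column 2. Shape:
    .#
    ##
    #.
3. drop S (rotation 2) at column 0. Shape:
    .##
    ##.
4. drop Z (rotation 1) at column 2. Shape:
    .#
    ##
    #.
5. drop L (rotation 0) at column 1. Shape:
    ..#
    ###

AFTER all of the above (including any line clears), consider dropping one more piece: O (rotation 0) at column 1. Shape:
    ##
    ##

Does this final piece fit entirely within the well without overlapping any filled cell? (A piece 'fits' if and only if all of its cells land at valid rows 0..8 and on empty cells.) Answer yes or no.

Drop 1: Z rot0 at col 3 lands with bottom-row=0; cleared 0 line(s) (total 0); column heights now [0 0 0 2 2 1], max=2
Drop 2: Z rot1 at col 2 lands with bottom-row=1; cleared 0 line(s) (total 0); column heights now [0 0 3 4 2 1], max=4
Drop 3: S rot2 at col 0 lands with bottom-row=2; cleared 0 line(s) (total 0); column heights now [3 4 4 4 2 1], max=4
Drop 4: Z rot1 at col 2 lands with bottom-row=4; cleared 0 line(s) (total 0); column heights now [3 4 6 7 2 1], max=7
Drop 5: L rot0 at col 1 lands with bottom-row=7; cleared 0 line(s) (total 0); column heights now [3 8 8 9 2 1], max=9
Test piece O rot0 at col 1 (width 2): heights before test = [3 8 8 9 2 1]; fits = False

Answer: no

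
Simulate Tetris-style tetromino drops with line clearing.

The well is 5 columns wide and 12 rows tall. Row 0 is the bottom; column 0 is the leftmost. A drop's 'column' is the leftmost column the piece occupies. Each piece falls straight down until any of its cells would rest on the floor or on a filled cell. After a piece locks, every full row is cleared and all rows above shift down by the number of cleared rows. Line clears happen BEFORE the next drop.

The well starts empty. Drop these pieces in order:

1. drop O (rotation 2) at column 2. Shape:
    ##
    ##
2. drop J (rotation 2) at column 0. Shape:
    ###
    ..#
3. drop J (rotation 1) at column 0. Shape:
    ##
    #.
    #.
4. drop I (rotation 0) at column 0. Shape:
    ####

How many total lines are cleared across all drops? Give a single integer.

Drop 1: O rot2 at col 2 lands with bottom-row=0; cleared 0 line(s) (total 0); column heights now [0 0 2 2 0], max=2
Drop 2: J rot2 at col 0 lands with bottom-row=2; cleared 0 line(s) (total 0); column heights now [4 4 4 2 0], max=4
Drop 3: J rot1 at col 0 lands with bottom-row=4; cleared 0 line(s) (total 0); column heights now [7 7 4 2 0], max=7
Drop 4: I rot0 at col 0 lands with bottom-row=7; cleared 0 line(s) (total 0); column heights now [8 8 8 8 0], max=8

Answer: 0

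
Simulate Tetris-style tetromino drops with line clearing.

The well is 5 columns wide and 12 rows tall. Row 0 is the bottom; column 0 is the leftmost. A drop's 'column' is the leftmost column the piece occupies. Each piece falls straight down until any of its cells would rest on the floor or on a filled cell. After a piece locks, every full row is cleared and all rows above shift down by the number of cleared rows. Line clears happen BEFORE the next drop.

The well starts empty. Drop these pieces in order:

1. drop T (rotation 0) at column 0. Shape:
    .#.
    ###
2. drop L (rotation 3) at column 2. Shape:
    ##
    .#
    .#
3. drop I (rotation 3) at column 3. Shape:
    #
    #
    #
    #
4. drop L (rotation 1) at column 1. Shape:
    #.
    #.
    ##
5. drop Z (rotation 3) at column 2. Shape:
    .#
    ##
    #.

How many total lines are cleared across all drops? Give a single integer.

Drop 1: T rot0 at col 0 lands with bottom-row=0; cleared 0 line(s) (total 0); column heights now [1 2 1 0 0], max=2
Drop 2: L rot3 at col 2 lands with bottom-row=0; cleared 0 line(s) (total 0); column heights now [1 2 3 3 0], max=3
Drop 3: I rot3 at col 3 lands with bottom-row=3; cleared 0 line(s) (total 0); column heights now [1 2 3 7 0], max=7
Drop 4: L rot1 at col 1 lands with bottom-row=3; cleared 0 line(s) (total 0); column heights now [1 6 4 7 0], max=7
Drop 5: Z rot3 at col 2 lands with bottom-row=6; cleared 0 line(s) (total 0); column heights now [1 6 8 9 0], max=9

Answer: 0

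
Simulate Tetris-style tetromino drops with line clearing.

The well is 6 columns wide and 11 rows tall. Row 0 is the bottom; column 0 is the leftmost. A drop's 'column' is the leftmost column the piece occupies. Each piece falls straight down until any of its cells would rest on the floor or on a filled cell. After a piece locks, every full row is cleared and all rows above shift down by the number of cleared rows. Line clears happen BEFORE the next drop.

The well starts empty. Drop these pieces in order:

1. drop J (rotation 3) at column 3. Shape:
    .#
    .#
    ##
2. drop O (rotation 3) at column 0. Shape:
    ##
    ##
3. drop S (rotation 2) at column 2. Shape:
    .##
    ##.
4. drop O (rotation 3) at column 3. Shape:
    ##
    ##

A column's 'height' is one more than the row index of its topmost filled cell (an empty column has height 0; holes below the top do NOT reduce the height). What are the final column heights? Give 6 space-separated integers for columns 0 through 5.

Drop 1: J rot3 at col 3 lands with bottom-row=0; cleared 0 line(s) (total 0); column heights now [0 0 0 1 3 0], max=3
Drop 2: O rot3 at col 0 lands with bottom-row=0; cleared 0 line(s) (total 0); column heights now [2 2 0 1 3 0], max=3
Drop 3: S rot2 at col 2 lands with bottom-row=2; cleared 0 line(s) (total 0); column heights now [2 2 3 4 4 0], max=4
Drop 4: O rot3 at col 3 lands with bottom-row=4; cleared 0 line(s) (total 0); column heights now [2 2 3 6 6 0], max=6

Answer: 2 2 3 6 6 0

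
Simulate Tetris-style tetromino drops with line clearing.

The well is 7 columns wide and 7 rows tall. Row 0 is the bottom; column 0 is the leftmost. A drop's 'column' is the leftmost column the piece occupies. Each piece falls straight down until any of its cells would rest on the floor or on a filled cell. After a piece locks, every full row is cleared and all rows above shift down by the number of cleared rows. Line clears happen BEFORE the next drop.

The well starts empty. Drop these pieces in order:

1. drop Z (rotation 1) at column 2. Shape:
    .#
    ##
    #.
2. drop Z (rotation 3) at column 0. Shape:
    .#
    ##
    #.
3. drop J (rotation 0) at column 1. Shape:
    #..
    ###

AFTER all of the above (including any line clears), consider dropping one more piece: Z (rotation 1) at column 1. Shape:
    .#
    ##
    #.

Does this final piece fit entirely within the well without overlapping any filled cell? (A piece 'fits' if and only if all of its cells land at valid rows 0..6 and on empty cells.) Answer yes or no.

Drop 1: Z rot1 at col 2 lands with bottom-row=0; cleared 0 line(s) (total 0); column heights now [0 0 2 3 0 0 0], max=3
Drop 2: Z rot3 at col 0 lands with bottom-row=0; cleared 0 line(s) (total 0); column heights now [2 3 2 3 0 0 0], max=3
Drop 3: J rot0 at col 1 lands with bottom-row=3; cleared 0 line(s) (total 0); column heights now [2 5 4 4 0 0 0], max=5
Test piece Z rot1 at col 1 (width 2): heights before test = [2 5 4 4 0 0 0]; fits = False

Answer: no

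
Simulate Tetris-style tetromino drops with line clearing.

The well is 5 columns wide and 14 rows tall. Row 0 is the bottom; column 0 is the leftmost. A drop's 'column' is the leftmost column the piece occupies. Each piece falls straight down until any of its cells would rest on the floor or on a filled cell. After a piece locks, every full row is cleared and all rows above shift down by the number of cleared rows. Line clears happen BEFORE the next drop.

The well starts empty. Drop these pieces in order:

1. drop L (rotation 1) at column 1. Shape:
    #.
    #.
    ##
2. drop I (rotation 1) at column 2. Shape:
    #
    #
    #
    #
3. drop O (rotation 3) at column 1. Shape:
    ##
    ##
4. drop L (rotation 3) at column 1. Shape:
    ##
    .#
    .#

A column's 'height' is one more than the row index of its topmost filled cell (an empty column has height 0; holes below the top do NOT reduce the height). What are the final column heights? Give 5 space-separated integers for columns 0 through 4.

Drop 1: L rot1 at col 1 lands with bottom-row=0; cleared 0 line(s) (total 0); column heights now [0 3 1 0 0], max=3
Drop 2: I rot1 at col 2 lands with bottom-row=1; cleared 0 line(s) (total 0); column heights now [0 3 5 0 0], max=5
Drop 3: O rot3 at col 1 lands with bottom-row=5; cleared 0 line(s) (total 0); column heights now [0 7 7 0 0], max=7
Drop 4: L rot3 at col 1 lands with bottom-row=7; cleared 0 line(s) (total 0); column heights now [0 10 10 0 0], max=10

Answer: 0 10 10 0 0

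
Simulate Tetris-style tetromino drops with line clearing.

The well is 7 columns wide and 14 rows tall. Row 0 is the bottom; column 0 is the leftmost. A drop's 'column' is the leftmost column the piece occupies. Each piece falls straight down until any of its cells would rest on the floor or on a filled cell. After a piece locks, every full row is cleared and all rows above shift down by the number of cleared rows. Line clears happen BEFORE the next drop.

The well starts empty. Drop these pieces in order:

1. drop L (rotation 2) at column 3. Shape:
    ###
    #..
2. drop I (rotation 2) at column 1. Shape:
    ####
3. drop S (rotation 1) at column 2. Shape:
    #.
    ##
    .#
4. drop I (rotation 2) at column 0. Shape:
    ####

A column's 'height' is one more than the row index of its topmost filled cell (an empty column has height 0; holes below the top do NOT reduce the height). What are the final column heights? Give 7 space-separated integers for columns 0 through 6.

Answer: 7 7 7 7 3 2 0

Derivation:
Drop 1: L rot2 at col 3 lands with bottom-row=0; cleared 0 line(s) (total 0); column heights now [0 0 0 2 2 2 0], max=2
Drop 2: I rot2 at col 1 lands with bottom-row=2; cleared 0 line(s) (total 0); column heights now [0 3 3 3 3 2 0], max=3
Drop 3: S rot1 at col 2 lands with bottom-row=3; cleared 0 line(s) (total 0); column heights now [0 3 6 5 3 2 0], max=6
Drop 4: I rot2 at col 0 lands with bottom-row=6; cleared 0 line(s) (total 0); column heights now [7 7 7 7 3 2 0], max=7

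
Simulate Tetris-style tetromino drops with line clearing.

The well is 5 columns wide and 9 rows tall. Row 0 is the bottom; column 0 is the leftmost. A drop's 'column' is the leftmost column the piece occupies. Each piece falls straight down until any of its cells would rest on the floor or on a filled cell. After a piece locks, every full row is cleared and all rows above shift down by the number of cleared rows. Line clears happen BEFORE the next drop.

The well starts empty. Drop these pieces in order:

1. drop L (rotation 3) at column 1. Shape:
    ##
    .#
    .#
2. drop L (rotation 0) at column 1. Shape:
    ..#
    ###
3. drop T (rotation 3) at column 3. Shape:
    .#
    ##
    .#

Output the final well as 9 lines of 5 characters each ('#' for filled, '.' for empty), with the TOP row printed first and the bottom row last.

Drop 1: L rot3 at col 1 lands with bottom-row=0; cleared 0 line(s) (total 0); column heights now [0 3 3 0 0], max=3
Drop 2: L rot0 at col 1 lands with bottom-row=3; cleared 0 line(s) (total 0); column heights now [0 4 4 5 0], max=5
Drop 3: T rot3 at col 3 lands with bottom-row=4; cleared 0 line(s) (total 0); column heights now [0 4 4 6 7], max=7

Answer: .....
.....
....#
...##
...##
.###.
.##..
..#..
..#..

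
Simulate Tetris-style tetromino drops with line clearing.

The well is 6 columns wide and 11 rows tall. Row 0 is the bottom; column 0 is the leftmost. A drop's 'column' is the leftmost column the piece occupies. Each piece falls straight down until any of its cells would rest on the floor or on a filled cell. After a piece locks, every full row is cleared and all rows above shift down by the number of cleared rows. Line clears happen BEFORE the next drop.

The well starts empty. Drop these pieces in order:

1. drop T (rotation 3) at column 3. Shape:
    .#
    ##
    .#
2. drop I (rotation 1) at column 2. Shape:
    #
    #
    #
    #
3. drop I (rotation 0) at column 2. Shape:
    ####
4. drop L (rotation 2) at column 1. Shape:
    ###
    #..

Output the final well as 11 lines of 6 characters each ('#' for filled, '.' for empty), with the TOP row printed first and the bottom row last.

Answer: ......
......
......
......
......
.###..
.#####
..#...
..#.#.
..###.
..#.#.

Derivation:
Drop 1: T rot3 at col 3 lands with bottom-row=0; cleared 0 line(s) (total 0); column heights now [0 0 0 2 3 0], max=3
Drop 2: I rot1 at col 2 lands with bottom-row=0; cleared 0 line(s) (total 0); column heights now [0 0 4 2 3 0], max=4
Drop 3: I rot0 at col 2 lands with bottom-row=4; cleared 0 line(s) (total 0); column heights now [0 0 5 5 5 5], max=5
Drop 4: L rot2 at col 1 lands with bottom-row=4; cleared 0 line(s) (total 0); column heights now [0 6 6 6 5 5], max=6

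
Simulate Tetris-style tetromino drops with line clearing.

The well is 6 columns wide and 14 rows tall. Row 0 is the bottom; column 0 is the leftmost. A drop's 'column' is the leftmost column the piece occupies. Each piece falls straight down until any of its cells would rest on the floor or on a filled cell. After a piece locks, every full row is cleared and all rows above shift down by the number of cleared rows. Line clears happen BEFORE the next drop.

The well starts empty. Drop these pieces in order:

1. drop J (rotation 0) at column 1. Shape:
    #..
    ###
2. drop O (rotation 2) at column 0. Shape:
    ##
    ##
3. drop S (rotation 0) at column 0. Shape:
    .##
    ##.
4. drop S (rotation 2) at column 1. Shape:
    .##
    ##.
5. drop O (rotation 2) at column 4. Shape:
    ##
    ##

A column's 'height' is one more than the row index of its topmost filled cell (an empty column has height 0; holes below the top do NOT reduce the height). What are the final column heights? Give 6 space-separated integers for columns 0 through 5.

Drop 1: J rot0 at col 1 lands with bottom-row=0; cleared 0 line(s) (total 0); column heights now [0 2 1 1 0 0], max=2
Drop 2: O rot2 at col 0 lands with bottom-row=2; cleared 0 line(s) (total 0); column heights now [4 4 1 1 0 0], max=4
Drop 3: S rot0 at col 0 lands with bottom-row=4; cleared 0 line(s) (total 0); column heights now [5 6 6 1 0 0], max=6
Drop 4: S rot2 at col 1 lands with bottom-row=6; cleared 0 line(s) (total 0); column heights now [5 7 8 8 0 0], max=8
Drop 5: O rot2 at col 4 lands with bottom-row=0; cleared 0 line(s) (total 0); column heights now [5 7 8 8 2 2], max=8

Answer: 5 7 8 8 2 2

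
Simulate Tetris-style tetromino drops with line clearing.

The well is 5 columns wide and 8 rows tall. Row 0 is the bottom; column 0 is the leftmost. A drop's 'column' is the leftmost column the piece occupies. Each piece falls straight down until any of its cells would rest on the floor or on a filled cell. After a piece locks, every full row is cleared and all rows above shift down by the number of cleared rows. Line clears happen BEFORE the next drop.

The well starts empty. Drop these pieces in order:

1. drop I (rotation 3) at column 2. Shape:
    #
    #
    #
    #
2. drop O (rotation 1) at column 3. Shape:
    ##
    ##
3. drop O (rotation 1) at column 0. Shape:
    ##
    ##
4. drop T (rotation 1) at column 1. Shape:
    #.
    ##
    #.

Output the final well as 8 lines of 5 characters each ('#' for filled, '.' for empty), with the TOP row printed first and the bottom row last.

Drop 1: I rot3 at col 2 lands with bottom-row=0; cleared 0 line(s) (total 0); column heights now [0 0 4 0 0], max=4
Drop 2: O rot1 at col 3 lands with bottom-row=0; cleared 0 line(s) (total 0); column heights now [0 0 4 2 2], max=4
Drop 3: O rot1 at col 0 lands with bottom-row=0; cleared 2 line(s) (total 2); column heights now [0 0 2 0 0], max=2
Drop 4: T rot1 at col 1 lands with bottom-row=1; cleared 0 line(s) (total 2); column heights now [0 4 3 0 0], max=4

Answer: .....
.....
.....
.....
.#...
.##..
.##..
..#..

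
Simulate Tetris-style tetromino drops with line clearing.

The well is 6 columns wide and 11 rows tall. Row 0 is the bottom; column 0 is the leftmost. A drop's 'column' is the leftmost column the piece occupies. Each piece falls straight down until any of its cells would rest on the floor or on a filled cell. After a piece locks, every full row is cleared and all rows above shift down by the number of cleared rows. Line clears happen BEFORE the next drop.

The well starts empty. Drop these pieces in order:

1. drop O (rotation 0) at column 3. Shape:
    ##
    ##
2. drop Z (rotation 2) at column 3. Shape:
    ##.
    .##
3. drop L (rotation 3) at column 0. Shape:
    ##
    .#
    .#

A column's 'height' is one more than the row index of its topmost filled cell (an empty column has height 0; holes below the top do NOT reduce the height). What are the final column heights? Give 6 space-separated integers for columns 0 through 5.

Drop 1: O rot0 at col 3 lands with bottom-row=0; cleared 0 line(s) (total 0); column heights now [0 0 0 2 2 0], max=2
Drop 2: Z rot2 at col 3 lands with bottom-row=2; cleared 0 line(s) (total 0); column heights now [0 0 0 4 4 3], max=4
Drop 3: L rot3 at col 0 lands with bottom-row=0; cleared 0 line(s) (total 0); column heights now [3 3 0 4 4 3], max=4

Answer: 3 3 0 4 4 3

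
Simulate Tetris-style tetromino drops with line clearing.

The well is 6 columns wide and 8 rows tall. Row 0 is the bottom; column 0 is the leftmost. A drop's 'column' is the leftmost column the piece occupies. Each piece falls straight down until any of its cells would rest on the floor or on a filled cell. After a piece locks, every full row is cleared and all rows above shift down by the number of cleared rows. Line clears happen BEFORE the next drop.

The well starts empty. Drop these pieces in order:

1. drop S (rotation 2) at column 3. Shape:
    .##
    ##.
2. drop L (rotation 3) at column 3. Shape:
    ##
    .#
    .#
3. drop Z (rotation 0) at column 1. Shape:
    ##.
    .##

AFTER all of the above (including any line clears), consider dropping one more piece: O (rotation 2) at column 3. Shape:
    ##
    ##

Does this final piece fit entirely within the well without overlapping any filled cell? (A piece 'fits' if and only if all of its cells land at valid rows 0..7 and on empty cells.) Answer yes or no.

Answer: yes

Derivation:
Drop 1: S rot2 at col 3 lands with bottom-row=0; cleared 0 line(s) (total 0); column heights now [0 0 0 1 2 2], max=2
Drop 2: L rot3 at col 3 lands with bottom-row=2; cleared 0 line(s) (total 0); column heights now [0 0 0 5 5 2], max=5
Drop 3: Z rot0 at col 1 lands with bottom-row=5; cleared 0 line(s) (total 0); column heights now [0 7 7 6 5 2], max=7
Test piece O rot2 at col 3 (width 2): heights before test = [0 7 7 6 5 2]; fits = True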